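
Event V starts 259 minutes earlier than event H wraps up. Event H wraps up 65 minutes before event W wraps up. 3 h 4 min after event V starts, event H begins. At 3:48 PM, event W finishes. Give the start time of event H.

Event H ends at 3:48 PM − 65 min = 2:43 PM.
Event V starts at 2:43 PM − 259 min = 10:24 AM.
Event H starts at 10:24 AM + 184 min = 1:28 PM.

1:28 PM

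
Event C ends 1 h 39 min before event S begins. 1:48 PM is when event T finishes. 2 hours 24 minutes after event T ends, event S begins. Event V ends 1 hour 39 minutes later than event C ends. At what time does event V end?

Event S starts at 1:48 PM + 144 min = 4:12 PM.
Event C ends at 4:12 PM − 99 min = 2:33 PM.
Event V ends at 2:33 PM + 99 min = 4:12 PM.

4:12 PM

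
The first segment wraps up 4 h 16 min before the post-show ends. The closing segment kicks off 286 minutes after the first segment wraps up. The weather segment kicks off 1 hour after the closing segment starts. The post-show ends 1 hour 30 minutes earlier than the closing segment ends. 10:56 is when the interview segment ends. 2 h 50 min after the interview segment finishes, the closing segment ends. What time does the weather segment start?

The closing segment ends at 10:56 + 170 min = 13:46.
The post-show ends at 13:46 − 90 min = 12:16.
The first segment ends at 12:16 − 256 min = 08:00.
The closing segment starts at 08:00 + 286 min = 12:46.
The weather segment starts at 12:46 + 60 min = 13:46.

13:46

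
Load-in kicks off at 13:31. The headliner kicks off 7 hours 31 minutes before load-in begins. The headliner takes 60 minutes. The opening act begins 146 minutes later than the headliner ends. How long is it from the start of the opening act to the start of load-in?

4 h 5 min

The headliner starts at 13:31 − 451 min = 06:00.
The headliner ends at 06:00 + 60 min = 07:00.
The opening act starts at 07:00 + 146 min = 09:26.
From 09:26 to 13:31 is 4 h 5 min.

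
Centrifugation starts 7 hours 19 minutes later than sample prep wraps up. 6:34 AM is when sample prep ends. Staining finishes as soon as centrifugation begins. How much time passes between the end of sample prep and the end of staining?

Centrifugation starts at 6:34 AM + 439 min = 1:53 PM.
So staining ends at 1:53 PM.
From 6:34 AM to 1:53 PM is 7 h 19 min.

7 h 19 min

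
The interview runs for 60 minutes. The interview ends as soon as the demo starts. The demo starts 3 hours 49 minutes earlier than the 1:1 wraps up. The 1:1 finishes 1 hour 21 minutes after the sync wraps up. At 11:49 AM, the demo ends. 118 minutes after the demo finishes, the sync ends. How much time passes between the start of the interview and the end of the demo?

1.5 hours

The sync ends at 11:49 AM + 118 min = 1:47 PM.
The 1:1 ends at 1:47 PM + 81 min = 3:08 PM.
The demo starts at 3:08 PM − 229 min = 11:19 AM.
So the interview ends at 11:19 AM.
The interview starts at 11:19 AM − 60 min = 10:19 AM.
From 10:19 AM to 11:49 AM is 1.5 hours.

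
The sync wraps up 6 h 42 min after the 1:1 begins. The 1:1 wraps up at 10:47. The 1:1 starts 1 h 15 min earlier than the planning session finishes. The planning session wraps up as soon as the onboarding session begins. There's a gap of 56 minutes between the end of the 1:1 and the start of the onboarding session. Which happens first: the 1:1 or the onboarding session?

the 1:1

The onboarding session starts at 10:47 + 56 min = 11:43.
So the planning session ends at 11:43.
The 1:1 starts at 11:43 − 75 min = 10:28.
The 1:1 starts at 10:28 and the onboarding session starts at 11:43, so the 1:1 is first.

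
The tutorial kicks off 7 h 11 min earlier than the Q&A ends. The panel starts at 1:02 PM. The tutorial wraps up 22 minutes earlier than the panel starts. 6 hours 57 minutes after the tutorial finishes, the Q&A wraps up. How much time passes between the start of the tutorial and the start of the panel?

The tutorial ends at 1:02 PM − 22 min = 12:40 PM.
The Q&A ends at 12:40 PM + 417 min = 7:37 PM.
The tutorial starts at 7:37 PM − 431 min = 12:26 PM.
From 12:26 PM to 1:02 PM is 36 minutes.

36 minutes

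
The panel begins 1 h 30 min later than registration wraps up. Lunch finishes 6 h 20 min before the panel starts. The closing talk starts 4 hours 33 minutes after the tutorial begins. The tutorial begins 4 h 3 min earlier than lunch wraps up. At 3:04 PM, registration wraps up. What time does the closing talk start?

The panel starts at 3:04 PM + 90 min = 4:34 PM.
Lunch ends at 4:34 PM − 380 min = 10:14 AM.
The tutorial starts at 10:14 AM − 243 min = 6:11 AM.
The closing talk starts at 6:11 AM + 273 min = 10:44 AM.

10:44 AM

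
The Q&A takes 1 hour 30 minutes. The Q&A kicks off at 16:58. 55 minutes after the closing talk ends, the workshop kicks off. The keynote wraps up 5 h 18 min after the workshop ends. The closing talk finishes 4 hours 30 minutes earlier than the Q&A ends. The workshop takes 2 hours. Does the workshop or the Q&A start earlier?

the workshop

The Q&A ends at 16:58 + 90 min = 18:28.
The closing talk ends at 18:28 − 270 min = 13:58.
The workshop starts at 13:58 + 55 min = 14:53.
The workshop starts at 14:53 and the Q&A starts at 16:58, so the workshop is first.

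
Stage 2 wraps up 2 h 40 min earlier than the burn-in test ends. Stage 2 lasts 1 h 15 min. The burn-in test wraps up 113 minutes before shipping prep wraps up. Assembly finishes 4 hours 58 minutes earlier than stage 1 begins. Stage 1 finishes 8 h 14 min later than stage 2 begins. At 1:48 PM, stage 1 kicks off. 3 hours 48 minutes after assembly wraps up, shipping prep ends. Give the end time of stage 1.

Assembly ends at 1:48 PM − 298 min = 8:50 AM.
Shipping prep ends at 8:50 AM + 228 min = 12:38 PM.
The burn-in test ends at 12:38 PM − 113 min = 10:45 AM.
Stage 2 ends at 10:45 AM − 160 min = 8:05 AM.
Stage 2 starts at 8:05 AM − 75 min = 6:50 AM.
Stage 1 ends at 6:50 AM + 494 min = 3:04 PM.

3:04 PM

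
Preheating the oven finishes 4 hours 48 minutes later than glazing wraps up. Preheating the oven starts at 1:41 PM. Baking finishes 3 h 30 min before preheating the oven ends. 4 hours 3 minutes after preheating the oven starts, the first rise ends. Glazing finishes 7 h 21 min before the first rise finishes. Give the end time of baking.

11:41 AM

The first rise ends at 1:41 PM + 243 min = 5:44 PM.
Glazing ends at 5:44 PM − 441 min = 10:23 AM.
Preheating the oven ends at 10:23 AM + 288 min = 3:11 PM.
Baking ends at 3:11 PM − 210 min = 11:41 AM.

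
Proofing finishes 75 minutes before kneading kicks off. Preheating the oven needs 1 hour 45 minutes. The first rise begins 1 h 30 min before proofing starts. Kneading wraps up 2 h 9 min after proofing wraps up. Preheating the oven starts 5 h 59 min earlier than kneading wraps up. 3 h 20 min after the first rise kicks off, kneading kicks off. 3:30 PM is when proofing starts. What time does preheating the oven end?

2:00 PM

The first rise starts at 3:30 PM − 90 min = 2:00 PM.
Kneading starts at 2:00 PM + 200 min = 5:20 PM.
Proofing ends at 5:20 PM − 75 min = 4:05 PM.
Kneading ends at 4:05 PM + 129 min = 6:14 PM.
Preheating the oven starts at 6:14 PM − 359 min = 12:15 PM.
Preheating the oven ends at 12:15 PM + 105 min = 2:00 PM.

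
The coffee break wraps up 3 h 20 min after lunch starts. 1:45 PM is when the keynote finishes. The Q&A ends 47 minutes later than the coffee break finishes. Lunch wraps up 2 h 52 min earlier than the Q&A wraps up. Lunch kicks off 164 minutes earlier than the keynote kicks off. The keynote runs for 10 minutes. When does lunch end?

12:06 PM

The keynote starts at 1:45 PM − 10 min = 1:35 PM.
Lunch starts at 1:35 PM − 164 min = 10:51 AM.
The coffee break ends at 10:51 AM + 200 min = 2:11 PM.
The Q&A ends at 2:11 PM + 47 min = 2:58 PM.
Lunch ends at 2:58 PM − 172 min = 12:06 PM.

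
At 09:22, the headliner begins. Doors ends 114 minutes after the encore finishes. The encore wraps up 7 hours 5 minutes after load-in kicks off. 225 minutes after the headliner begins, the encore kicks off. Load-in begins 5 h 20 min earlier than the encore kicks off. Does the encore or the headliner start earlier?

the headliner

The encore starts at 09:22 + 225 min = 13:07.
The encore starts at 13:07 and the headliner starts at 09:22, so the headliner is first.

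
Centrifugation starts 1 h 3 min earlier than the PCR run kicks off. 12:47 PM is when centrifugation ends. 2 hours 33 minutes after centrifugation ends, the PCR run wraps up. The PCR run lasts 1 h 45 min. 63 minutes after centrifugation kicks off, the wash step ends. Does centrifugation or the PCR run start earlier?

The PCR run ends at 12:47 PM + 153 min = 3:20 PM.
The PCR run starts at 3:20 PM − 105 min = 1:35 PM.
Centrifugation starts at 1:35 PM − 63 min = 12:32 PM.
Centrifugation starts at 12:32 PM and the PCR run starts at 1:35 PM, so centrifugation is first.

centrifugation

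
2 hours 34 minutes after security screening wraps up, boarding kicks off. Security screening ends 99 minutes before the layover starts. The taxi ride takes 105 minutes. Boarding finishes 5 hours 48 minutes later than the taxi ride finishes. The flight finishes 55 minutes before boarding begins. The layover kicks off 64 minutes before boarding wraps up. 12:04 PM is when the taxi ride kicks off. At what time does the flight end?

6:33 PM

The taxi ride ends at 12:04 PM + 105 min = 1:49 PM.
Boarding ends at 1:49 PM + 348 min = 7:37 PM.
The layover starts at 7:37 PM − 64 min = 6:33 PM.
Security screening ends at 6:33 PM − 99 min = 4:54 PM.
Boarding starts at 4:54 PM + 154 min = 7:28 PM.
The flight ends at 7:28 PM − 55 min = 6:33 PM.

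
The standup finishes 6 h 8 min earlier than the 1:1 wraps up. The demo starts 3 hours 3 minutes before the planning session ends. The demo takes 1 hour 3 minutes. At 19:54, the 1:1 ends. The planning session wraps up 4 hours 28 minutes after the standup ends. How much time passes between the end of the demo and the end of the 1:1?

The standup ends at 19:54 − 368 min = 13:46.
The planning session ends at 13:46 + 268 min = 18:14.
The demo starts at 18:14 − 183 min = 15:11.
The demo ends at 15:11 + 63 min = 16:14.
From 16:14 to 19:54 is 3 hours 40 minutes.

3 hours 40 minutes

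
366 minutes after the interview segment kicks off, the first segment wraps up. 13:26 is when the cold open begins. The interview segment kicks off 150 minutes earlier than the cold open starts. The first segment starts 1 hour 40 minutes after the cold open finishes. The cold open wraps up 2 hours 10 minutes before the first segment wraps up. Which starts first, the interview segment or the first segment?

The interview segment starts at 13:26 − 150 min = 10:56.
The first segment ends at 10:56 + 366 min = 17:02.
The cold open ends at 17:02 − 130 min = 14:52.
The first segment starts at 14:52 + 100 min = 16:32.
The interview segment starts at 10:56 and the first segment starts at 16:32, so the interview segment is first.

the interview segment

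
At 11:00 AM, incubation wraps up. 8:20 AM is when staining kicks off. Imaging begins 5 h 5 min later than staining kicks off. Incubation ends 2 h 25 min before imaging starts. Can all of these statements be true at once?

Imaging starts at 8:20 AM + 305 min = 1:25 PM.
Incubation ends at 1:25 PM − 145 min = 11:00 AM.
That matches the stated 11:00 AM, so the schedule is consistent.

Yes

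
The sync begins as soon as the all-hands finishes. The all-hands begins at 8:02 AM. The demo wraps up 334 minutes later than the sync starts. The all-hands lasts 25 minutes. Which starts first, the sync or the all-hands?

The all-hands ends at 8:02 AM + 25 min = 8:27 AM.
So the sync starts at 8:27 AM.
The sync starts at 8:27 AM and the all-hands starts at 8:02 AM, so the all-hands is first.

the all-hands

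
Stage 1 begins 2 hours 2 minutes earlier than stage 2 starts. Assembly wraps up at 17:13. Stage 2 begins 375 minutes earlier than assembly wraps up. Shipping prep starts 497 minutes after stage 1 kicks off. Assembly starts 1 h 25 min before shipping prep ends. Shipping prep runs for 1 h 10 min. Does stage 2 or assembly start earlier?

stage 2

Stage 2 starts at 17:13 − 375 min = 10:58.
Stage 1 starts at 10:58 − 122 min = 08:56.
Shipping prep starts at 08:56 + 497 min = 17:13.
Shipping prep ends at 17:13 + 70 min = 18:23.
Assembly starts at 18:23 − 85 min = 16:58.
Stage 2 starts at 10:58 and assembly starts at 16:58, so stage 2 is first.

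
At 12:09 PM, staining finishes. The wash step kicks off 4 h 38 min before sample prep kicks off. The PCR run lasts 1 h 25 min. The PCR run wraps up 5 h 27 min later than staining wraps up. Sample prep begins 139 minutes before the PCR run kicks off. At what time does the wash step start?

The PCR run ends at 12:09 PM + 327 min = 5:36 PM.
The PCR run starts at 5:36 PM − 85 min = 4:11 PM.
Sample prep starts at 4:11 PM − 139 min = 1:52 PM.
The wash step starts at 1:52 PM − 278 min = 9:14 AM.

9:14 AM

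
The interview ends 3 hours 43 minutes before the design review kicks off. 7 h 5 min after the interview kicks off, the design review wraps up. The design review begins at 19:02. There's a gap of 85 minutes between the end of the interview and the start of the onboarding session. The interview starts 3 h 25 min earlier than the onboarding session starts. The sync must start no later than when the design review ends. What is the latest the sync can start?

20:24

The interview ends at 19:02 − 223 min = 15:19.
The onboarding session starts at 15:19 + 85 min = 16:44.
The interview starts at 16:44 − 205 min = 13:19.
The design review ends at 13:19 + 425 min = 20:24.
The sync is bounded by the design review, so the latest it can start is 20:24.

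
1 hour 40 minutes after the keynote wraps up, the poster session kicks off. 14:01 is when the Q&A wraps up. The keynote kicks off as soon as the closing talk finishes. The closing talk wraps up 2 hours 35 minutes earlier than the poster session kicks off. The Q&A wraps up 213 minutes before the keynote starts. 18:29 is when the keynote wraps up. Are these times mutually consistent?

The poster session starts at 18:29 + 100 min = 20:09.
The closing talk ends at 20:09 − 155 min = 17:34.
So the keynote starts at 17:34.
The Q&A ends at 17:34 − 213 min = 14:01.
That matches the stated 14:01, so the schedule is consistent.

Yes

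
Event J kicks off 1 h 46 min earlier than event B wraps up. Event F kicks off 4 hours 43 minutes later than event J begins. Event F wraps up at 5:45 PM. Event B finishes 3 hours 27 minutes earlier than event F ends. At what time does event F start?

5:15 PM

Event B ends at 5:45 PM − 207 min = 2:18 PM.
Event J starts at 2:18 PM − 106 min = 12:32 PM.
Event F starts at 12:32 PM + 283 min = 5:15 PM.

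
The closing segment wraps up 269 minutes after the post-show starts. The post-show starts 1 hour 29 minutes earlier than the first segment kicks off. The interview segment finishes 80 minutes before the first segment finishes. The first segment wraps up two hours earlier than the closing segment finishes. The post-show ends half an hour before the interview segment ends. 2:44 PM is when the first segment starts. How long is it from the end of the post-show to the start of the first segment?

50 minutes

The post-show starts at 2:44 PM − 89 min = 1:15 PM.
The closing segment ends at 1:15 PM + 269 min = 5:44 PM.
The first segment ends at 5:44 PM − 120 min = 3:44 PM.
The interview segment ends at 3:44 PM − 80 min = 2:24 PM.
The post-show ends at 2:24 PM − 30 min = 1:54 PM.
From 1:54 PM to 2:44 PM is 50 minutes.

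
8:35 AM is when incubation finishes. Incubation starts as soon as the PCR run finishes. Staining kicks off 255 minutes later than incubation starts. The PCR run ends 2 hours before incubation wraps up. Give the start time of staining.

10:50 AM

The PCR run ends at 8:35 AM − 120 min = 6:35 AM.
So incubation starts at 6:35 AM.
Staining starts at 6:35 AM + 255 min = 10:50 AM.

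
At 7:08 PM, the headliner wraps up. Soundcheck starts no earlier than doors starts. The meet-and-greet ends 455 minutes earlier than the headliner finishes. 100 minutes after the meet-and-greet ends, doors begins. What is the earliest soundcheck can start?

1:13 PM

The meet-and-greet ends at 7:08 PM − 455 min = 11:33 AM.
Doors starts at 11:33 AM + 100 min = 1:13 PM.
Soundcheck is bounded by doors, so the earliest it can start is 1:13 PM.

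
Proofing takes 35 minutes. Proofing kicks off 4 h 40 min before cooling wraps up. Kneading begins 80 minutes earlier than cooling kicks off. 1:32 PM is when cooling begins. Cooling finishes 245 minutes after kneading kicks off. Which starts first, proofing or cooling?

proofing

Kneading starts at 1:32 PM − 80 min = 12:12 PM.
Cooling ends at 12:12 PM + 245 min = 4:17 PM.
Proofing starts at 4:17 PM − 280 min = 11:37 AM.
Proofing starts at 11:37 AM and cooling starts at 1:32 PM, so proofing is first.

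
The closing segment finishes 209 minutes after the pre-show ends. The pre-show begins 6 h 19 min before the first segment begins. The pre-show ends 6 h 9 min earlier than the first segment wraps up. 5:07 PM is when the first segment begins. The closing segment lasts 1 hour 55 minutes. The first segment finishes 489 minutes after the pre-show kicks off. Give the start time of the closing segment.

The pre-show starts at 5:07 PM − 379 min = 10:48 AM.
The first segment ends at 10:48 AM + 489 min = 6:57 PM.
The pre-show ends at 6:57 PM − 369 min = 12:48 PM.
The closing segment ends at 12:48 PM + 209 min = 4:17 PM.
The closing segment starts at 4:17 PM − 115 min = 2:22 PM.

2:22 PM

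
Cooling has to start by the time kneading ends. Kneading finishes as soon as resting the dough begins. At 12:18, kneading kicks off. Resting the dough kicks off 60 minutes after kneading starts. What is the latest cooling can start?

Resting the dough starts at 12:18 + 60 min = 13:18.
So kneading ends at 13:18.
Cooling is bounded by kneading, so the latest it can start is 13:18.

13:18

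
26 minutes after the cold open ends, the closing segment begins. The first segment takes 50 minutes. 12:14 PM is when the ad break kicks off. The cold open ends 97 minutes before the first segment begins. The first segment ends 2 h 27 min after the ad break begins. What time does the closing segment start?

The first segment ends at 12:14 PM + 147 min = 2:41 PM.
The first segment starts at 2:41 PM − 50 min = 1:51 PM.
The cold open ends at 1:51 PM − 97 min = 12:14 PM.
The closing segment starts at 12:14 PM + 26 min = 12:40 PM.

12:40 PM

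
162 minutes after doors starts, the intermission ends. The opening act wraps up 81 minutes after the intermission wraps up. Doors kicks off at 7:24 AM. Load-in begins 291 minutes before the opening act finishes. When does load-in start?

The intermission ends at 7:24 AM + 162 min = 10:06 AM.
The opening act ends at 10:06 AM + 81 min = 11:27 AM.
Load-in starts at 11:27 AM − 291 min = 6:36 AM.

6:36 AM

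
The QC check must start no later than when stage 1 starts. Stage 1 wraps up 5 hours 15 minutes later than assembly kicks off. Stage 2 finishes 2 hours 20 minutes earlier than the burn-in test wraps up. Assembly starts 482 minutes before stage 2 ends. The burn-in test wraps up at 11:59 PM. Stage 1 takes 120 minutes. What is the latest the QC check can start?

4:52 PM

Stage 2 ends at 11:59 PM − 140 min = 9:39 PM.
Assembly starts at 9:39 PM − 482 min = 1:37 PM.
Stage 1 ends at 1:37 PM + 315 min = 6:52 PM.
Stage 1 starts at 6:52 PM − 120 min = 4:52 PM.
The QC check is bounded by stage 1, so the latest it can start is 4:52 PM.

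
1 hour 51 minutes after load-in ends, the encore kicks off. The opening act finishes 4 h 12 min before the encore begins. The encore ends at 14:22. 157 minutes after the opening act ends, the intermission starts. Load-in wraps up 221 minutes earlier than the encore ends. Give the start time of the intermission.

10:57

Load-in ends at 14:22 − 221 min = 10:41.
The encore starts at 10:41 + 111 min = 12:32.
The opening act ends at 12:32 − 252 min = 08:20.
The intermission starts at 08:20 + 157 min = 10:57.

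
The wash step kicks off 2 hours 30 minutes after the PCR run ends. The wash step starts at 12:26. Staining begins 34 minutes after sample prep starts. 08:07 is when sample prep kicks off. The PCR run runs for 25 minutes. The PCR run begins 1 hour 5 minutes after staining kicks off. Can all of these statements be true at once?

Staining starts at 08:07 + 34 min = 08:41.
The PCR run starts at 08:41 + 65 min = 09:46.
The PCR run ends at 09:46 + 25 min = 10:11.
The wash step starts at 10:11 + 150 min = 12:41.
But the wash step is also said to start at 12:26 — a 15-minute conflict.

No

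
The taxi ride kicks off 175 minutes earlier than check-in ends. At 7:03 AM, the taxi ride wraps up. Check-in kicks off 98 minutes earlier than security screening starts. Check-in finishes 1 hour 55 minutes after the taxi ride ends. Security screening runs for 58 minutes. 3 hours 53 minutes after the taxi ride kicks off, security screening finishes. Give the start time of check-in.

Check-in ends at 7:03 AM + 115 min = 8:58 AM.
The taxi ride starts at 8:58 AM − 175 min = 6:03 AM.
Security screening ends at 6:03 AM + 233 min = 9:56 AM.
Security screening starts at 9:56 AM − 58 min = 8:58 AM.
Check-in starts at 8:58 AM − 98 min = 7:20 AM.

7:20 AM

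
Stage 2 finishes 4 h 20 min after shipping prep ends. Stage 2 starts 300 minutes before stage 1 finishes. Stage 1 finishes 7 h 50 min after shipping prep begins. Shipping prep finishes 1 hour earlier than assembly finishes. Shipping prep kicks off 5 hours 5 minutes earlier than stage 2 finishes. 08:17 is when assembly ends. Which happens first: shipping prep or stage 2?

shipping prep

Shipping prep ends at 08:17 − 60 min = 07:17.
Stage 2 ends at 07:17 + 260 min = 11:37.
Shipping prep starts at 11:37 − 305 min = 06:32.
Stage 1 ends at 06:32 + 470 min = 14:22.
Stage 2 starts at 14:22 − 300 min = 09:22.
Shipping prep starts at 06:32 and stage 2 starts at 09:22, so shipping prep is first.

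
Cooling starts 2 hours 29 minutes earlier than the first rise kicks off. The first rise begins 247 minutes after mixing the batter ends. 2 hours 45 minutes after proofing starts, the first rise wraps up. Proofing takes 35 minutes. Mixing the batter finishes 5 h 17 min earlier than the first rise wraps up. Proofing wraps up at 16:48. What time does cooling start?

Proofing starts at 16:48 − 35 min = 16:13.
The first rise ends at 16:13 + 165 min = 18:58.
Mixing the batter ends at 18:58 − 317 min = 13:41.
The first rise starts at 13:41 + 247 min = 17:48.
Cooling starts at 17:48 − 149 min = 15:19.

15:19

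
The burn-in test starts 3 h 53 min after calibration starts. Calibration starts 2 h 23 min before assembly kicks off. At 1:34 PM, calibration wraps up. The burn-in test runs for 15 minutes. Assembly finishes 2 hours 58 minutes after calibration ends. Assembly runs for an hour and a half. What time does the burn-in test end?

4:47 PM

Assembly ends at 1:34 PM + 178 min = 4:32 PM.
Assembly starts at 4:32 PM − 90 min = 3:02 PM.
Calibration starts at 3:02 PM − 143 min = 12:39 PM.
The burn-in test starts at 12:39 PM + 233 min = 4:32 PM.
The burn-in test ends at 4:32 PM + 15 min = 4:47 PM.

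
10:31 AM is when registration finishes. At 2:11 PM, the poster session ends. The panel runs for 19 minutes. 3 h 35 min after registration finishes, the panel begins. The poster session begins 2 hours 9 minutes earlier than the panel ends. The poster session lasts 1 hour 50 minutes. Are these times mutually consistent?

No

The panel starts at 10:31 AM + 215 min = 2:06 PM.
The panel ends at 2:06 PM + 19 min = 2:25 PM.
The poster session starts at 2:25 PM − 129 min = 12:16 PM.
The poster session ends at 12:16 PM + 110 min = 2:06 PM.
But the poster session is also said to end at 2:11 PM — a 5-minute conflict.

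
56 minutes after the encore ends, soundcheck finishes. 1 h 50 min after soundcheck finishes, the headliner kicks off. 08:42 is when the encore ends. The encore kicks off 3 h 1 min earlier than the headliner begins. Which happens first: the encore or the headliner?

Soundcheck ends at 08:42 + 56 min = 09:38.
The headliner starts at 09:38 + 110 min = 11:28.
The encore starts at 11:28 − 181 min = 08:27.
The encore starts at 08:27 and the headliner starts at 11:28, so the encore is first.

the encore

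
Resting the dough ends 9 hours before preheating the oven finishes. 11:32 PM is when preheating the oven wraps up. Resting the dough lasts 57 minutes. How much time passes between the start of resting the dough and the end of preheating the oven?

9 hours 57 minutes

Resting the dough ends at 11:32 PM − 540 min = 2:32 PM.
Resting the dough starts at 2:32 PM − 57 min = 1:35 PM.
From 1:35 PM to 11:32 PM is 9 hours 57 minutes.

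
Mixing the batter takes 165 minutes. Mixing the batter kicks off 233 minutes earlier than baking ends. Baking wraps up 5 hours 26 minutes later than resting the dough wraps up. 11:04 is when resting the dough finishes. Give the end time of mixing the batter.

15:22

Baking ends at 11:04 + 326 min = 16:30.
Mixing the batter starts at 16:30 − 233 min = 12:37.
Mixing the batter ends at 12:37 + 165 min = 15:22.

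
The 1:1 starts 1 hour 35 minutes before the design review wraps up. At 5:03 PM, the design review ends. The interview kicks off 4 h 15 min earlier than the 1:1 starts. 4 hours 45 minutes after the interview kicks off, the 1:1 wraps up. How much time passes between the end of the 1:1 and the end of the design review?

The 1:1 starts at 5:03 PM − 95 min = 3:28 PM.
The interview starts at 3:28 PM − 255 min = 11:13 AM.
The 1:1 ends at 11:13 AM + 285 min = 3:58 PM.
From 3:58 PM to 5:03 PM is 1 h 5 min.

1 h 5 min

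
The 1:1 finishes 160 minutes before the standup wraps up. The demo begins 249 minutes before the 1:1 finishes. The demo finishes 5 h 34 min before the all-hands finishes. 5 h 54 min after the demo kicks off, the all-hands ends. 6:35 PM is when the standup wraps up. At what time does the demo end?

12:06 PM

The 1:1 ends at 6:35 PM − 160 min = 3:55 PM.
The demo starts at 3:55 PM − 249 min = 11:46 AM.
The all-hands ends at 11:46 AM + 354 min = 5:40 PM.
The demo ends at 5:40 PM − 334 min = 12:06 PM.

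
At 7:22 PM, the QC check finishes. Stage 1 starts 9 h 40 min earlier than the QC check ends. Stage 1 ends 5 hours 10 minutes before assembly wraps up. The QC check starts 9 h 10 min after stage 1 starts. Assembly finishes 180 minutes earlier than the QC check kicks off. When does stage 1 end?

10:42 AM

Stage 1 starts at 7:22 PM − 580 min = 9:42 AM.
The QC check starts at 9:42 AM + 550 min = 6:52 PM.
Assembly ends at 6:52 PM − 180 min = 3:52 PM.
Stage 1 ends at 3:52 PM − 310 min = 10:42 AM.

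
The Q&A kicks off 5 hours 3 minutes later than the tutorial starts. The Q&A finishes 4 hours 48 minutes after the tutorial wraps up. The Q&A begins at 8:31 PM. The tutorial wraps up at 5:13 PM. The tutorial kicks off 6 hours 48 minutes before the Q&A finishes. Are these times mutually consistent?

No

The Q&A ends at 5:13 PM + 288 min = 10:01 PM.
The tutorial starts at 10:01 PM − 408 min = 3:13 PM.
The Q&A starts at 3:13 PM + 303 min = 8:16 PM.
But the Q&A is also said to start at 8:31 PM — a 15-minute conflict.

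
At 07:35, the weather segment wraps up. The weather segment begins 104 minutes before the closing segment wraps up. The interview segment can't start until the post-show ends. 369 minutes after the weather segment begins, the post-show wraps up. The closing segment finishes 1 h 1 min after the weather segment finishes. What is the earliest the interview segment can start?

The closing segment ends at 07:35 + 61 min = 08:36.
The weather segment starts at 08:36 − 104 min = 06:52.
The post-show ends at 06:52 + 369 min = 13:01.
The interview segment is bounded by the post-show, so the earliest it can start is 13:01.

13:01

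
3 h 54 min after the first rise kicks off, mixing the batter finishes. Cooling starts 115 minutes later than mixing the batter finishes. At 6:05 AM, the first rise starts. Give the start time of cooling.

11:54 AM

Mixing the batter ends at 6:05 AM + 234 min = 9:59 AM.
Cooling starts at 9:59 AM + 115 min = 11:54 AM.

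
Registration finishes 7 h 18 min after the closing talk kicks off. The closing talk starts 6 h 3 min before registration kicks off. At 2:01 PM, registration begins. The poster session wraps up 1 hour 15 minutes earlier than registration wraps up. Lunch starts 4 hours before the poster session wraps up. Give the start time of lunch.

10:01 AM

The closing talk starts at 2:01 PM − 363 min = 7:58 AM.
Registration ends at 7:58 AM + 438 min = 3:16 PM.
The poster session ends at 3:16 PM − 75 min = 2:01 PM.
Lunch starts at 2:01 PM − 240 min = 10:01 AM.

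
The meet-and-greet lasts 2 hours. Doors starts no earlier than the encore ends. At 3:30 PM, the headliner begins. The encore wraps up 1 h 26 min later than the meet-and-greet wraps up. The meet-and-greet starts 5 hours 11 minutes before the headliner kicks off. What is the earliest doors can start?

1:45 PM

The meet-and-greet starts at 3:30 PM − 311 min = 10:19 AM.
The meet-and-greet ends at 10:19 AM + 120 min = 12:19 PM.
The encore ends at 12:19 PM + 86 min = 1:45 PM.
Doors is bounded by the encore, so the earliest it can start is 1:45 PM.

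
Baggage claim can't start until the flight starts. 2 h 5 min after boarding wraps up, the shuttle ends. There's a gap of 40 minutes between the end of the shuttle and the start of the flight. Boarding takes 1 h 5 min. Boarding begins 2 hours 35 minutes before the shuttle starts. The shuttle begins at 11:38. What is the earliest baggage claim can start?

Boarding starts at 11:38 − 155 min = 09:03.
Boarding ends at 09:03 + 65 min = 10:08.
The shuttle ends at 10:08 + 125 min = 12:13.
The flight starts at 12:13 + 40 min = 12:53.
Baggage claim is bounded by the flight, so the earliest it can start is 12:53.

12:53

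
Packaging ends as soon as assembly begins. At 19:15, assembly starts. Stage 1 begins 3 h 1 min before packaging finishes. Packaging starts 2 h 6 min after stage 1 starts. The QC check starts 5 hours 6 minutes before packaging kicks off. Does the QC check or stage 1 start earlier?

the QC check

Packaging ends at 19:15.
Stage 1 starts at 19:15 − 181 min = 16:14.
Packaging starts at 16:14 + 126 min = 18:20.
The QC check starts at 18:20 − 306 min = 13:14.
The QC check starts at 13:14 and stage 1 starts at 16:14, so the QC check is first.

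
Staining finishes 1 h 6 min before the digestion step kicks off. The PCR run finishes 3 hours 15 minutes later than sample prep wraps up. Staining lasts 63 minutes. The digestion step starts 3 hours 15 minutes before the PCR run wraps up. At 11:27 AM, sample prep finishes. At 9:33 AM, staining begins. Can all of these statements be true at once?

The PCR run ends at 11:27 AM + 195 min = 2:42 PM.
The digestion step starts at 2:42 PM − 195 min = 11:27 AM.
Staining ends at 11:27 AM − 66 min = 10:21 AM.
Staining starts at 10:21 AM − 63 min = 9:18 AM.
But staining is also said to start at 9:33 AM — a 15-minute conflict.

No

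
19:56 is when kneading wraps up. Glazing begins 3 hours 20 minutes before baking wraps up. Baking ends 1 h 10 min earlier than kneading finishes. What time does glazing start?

15:26

Baking ends at 19:56 − 70 min = 18:46.
Glazing starts at 18:46 − 200 min = 15:26.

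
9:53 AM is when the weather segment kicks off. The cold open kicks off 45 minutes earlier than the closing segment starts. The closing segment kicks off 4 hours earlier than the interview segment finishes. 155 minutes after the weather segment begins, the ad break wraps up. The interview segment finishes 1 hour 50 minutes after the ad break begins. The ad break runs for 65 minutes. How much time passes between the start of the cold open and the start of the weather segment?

The ad break ends at 9:53 AM + 155 min = 12:28 PM.
The ad break starts at 12:28 PM − 65 min = 11:23 AM.
The interview segment ends at 11:23 AM + 110 min = 1:13 PM.
The closing segment starts at 1:13 PM − 240 min = 9:13 AM.
The cold open starts at 9:13 AM − 45 min = 8:28 AM.
From 8:28 AM to 9:53 AM is 1 h 25 min.

1 h 25 min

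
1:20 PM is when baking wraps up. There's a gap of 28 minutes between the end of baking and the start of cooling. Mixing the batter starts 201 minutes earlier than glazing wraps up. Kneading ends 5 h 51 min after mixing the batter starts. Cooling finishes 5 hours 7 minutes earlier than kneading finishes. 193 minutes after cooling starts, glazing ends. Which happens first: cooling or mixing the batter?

Cooling starts at 1:20 PM + 28 min = 1:48 PM.
Glazing ends at 1:48 PM + 193 min = 5:01 PM.
Mixing the batter starts at 5:01 PM − 201 min = 1:40 PM.
Cooling starts at 1:48 PM and mixing the batter starts at 1:40 PM, so mixing the batter is first.

mixing the batter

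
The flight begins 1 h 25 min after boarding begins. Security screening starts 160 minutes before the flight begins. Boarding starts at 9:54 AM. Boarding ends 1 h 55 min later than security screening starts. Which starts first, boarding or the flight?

boarding

The flight starts at 9:54 AM + 85 min = 11:19 AM.
Boarding starts at 9:54 AM and the flight starts at 11:19 AM, so boarding is first.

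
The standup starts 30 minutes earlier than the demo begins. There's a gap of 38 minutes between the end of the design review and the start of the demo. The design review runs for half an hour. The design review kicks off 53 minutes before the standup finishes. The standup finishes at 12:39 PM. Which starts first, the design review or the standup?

the design review

The design review starts at 12:39 PM − 53 min = 11:46 AM.
The design review ends at 11:46 AM + 30 min = 12:16 PM.
The demo starts at 12:16 PM + 38 min = 12:54 PM.
The standup starts at 12:54 PM − 30 min = 12:24 PM.
The design review starts at 11:46 AM and the standup starts at 12:24 PM, so the design review is first.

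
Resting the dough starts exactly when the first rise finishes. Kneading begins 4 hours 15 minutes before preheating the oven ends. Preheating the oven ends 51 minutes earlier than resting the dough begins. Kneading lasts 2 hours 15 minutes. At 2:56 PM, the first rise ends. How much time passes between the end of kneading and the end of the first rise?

Resting the dough starts at 2:56 PM.
Preheating the oven ends at 2:56 PM − 51 min = 2:05 PM.
Kneading starts at 2:05 PM − 255 min = 9:50 AM.
Kneading ends at 9:50 AM + 135 min = 12:05 PM.
From 12:05 PM to 2:56 PM is 171 minutes.

171 minutes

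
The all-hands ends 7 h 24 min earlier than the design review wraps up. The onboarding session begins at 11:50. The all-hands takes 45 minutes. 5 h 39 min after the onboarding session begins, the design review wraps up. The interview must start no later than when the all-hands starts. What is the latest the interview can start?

The design review ends at 11:50 + 339 min = 17:29.
The all-hands ends at 17:29 − 444 min = 10:05.
The all-hands starts at 10:05 − 45 min = 09:20.
The interview is bounded by the all-hands, so the latest it can start is 09:20.

09:20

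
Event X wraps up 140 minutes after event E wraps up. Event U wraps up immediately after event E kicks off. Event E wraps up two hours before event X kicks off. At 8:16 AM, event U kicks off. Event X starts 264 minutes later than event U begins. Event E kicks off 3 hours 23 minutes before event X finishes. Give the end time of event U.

Event X starts at 8:16 AM + 264 min = 12:40 PM.
Event E ends at 12:40 PM − 120 min = 10:40 AM.
Event X ends at 10:40 AM + 140 min = 1:00 PM.
Event E starts at 1:00 PM − 203 min = 9:37 AM.
So event U ends at 9:37 AM.

9:37 AM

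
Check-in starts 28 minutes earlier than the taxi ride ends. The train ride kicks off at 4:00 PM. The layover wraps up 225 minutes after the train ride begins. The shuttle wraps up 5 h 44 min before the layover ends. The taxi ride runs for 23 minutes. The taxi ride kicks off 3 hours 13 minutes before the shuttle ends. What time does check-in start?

10:43 AM

The layover ends at 4:00 PM + 225 min = 7:45 PM.
The shuttle ends at 7:45 PM − 344 min = 2:01 PM.
The taxi ride starts at 2:01 PM − 193 min = 10:48 AM.
The taxi ride ends at 10:48 AM + 23 min = 11:11 AM.
Check-in starts at 11:11 AM − 28 min = 10:43 AM.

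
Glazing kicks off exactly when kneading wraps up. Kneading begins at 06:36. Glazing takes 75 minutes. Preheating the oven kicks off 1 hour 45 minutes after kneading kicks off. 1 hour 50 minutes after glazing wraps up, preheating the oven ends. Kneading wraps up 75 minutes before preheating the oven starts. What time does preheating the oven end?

10:11

Preheating the oven starts at 06:36 + 105 min = 08:21.
Kneading ends at 08:21 − 75 min = 07:06.
So glazing starts at 07:06.
Glazing ends at 07:06 + 75 min = 08:21.
Preheating the oven ends at 08:21 + 110 min = 10:11.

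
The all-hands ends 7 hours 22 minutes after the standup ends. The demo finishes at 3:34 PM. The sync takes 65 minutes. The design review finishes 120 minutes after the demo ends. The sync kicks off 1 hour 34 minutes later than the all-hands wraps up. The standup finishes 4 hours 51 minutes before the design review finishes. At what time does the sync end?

10:44 PM

The design review ends at 3:34 PM + 120 min = 5:34 PM.
The standup ends at 5:34 PM − 291 min = 12:43 PM.
The all-hands ends at 12:43 PM + 442 min = 8:05 PM.
The sync starts at 8:05 PM + 94 min = 9:39 PM.
The sync ends at 9:39 PM + 65 min = 10:44 PM.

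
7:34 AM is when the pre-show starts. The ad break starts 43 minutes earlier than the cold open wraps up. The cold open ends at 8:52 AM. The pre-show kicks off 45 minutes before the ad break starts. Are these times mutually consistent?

The ad break starts at 8:52 AM − 43 min = 8:09 AM.
The pre-show starts at 8:09 AM − 45 min = 7:24 AM.
But the pre-show is also said to start at 7:34 AM — a 10-minute conflict.

No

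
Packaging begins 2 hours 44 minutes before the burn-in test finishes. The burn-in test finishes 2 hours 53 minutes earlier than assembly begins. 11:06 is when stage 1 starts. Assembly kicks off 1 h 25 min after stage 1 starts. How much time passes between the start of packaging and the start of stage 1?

Assembly starts at 11:06 + 85 min = 12:31.
The burn-in test ends at 12:31 − 173 min = 09:38.
Packaging starts at 09:38 − 164 min = 06:54.
From 06:54 to 11:06 is 4 h 12 min.

4 h 12 min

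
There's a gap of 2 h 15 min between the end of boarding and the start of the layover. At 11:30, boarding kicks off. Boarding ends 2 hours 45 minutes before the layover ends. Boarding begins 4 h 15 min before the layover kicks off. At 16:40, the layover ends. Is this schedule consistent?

No

Boarding ends at 16:40 − 165 min = 13:55.
The layover starts at 13:55 + 135 min = 16:10.
Boarding starts at 16:10 − 255 min = 11:55.
But boarding is also said to start at 11:30 — a 25-minute conflict.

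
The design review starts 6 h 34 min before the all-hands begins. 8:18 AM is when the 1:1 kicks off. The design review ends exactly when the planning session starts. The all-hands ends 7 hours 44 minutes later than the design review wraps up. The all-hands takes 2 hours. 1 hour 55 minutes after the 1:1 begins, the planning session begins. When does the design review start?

9:23 AM

The planning session starts at 8:18 AM + 115 min = 10:13 AM.
So the design review ends at 10:13 AM.
The all-hands ends at 10:13 AM + 464 min = 5:57 PM.
The all-hands starts at 5:57 PM − 120 min = 3:57 PM.
The design review starts at 3:57 PM − 394 min = 9:23 AM.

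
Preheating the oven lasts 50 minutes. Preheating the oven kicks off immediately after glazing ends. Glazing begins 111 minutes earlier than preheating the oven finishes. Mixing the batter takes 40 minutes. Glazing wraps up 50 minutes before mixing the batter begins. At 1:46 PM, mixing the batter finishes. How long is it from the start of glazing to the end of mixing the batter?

2 h 31 min

Mixing the batter starts at 1:46 PM − 40 min = 1:06 PM.
Glazing ends at 1:06 PM − 50 min = 12:16 PM.
So preheating the oven starts at 12:16 PM.
Preheating the oven ends at 12:16 PM + 50 min = 1:06 PM.
Glazing starts at 1:06 PM − 111 min = 11:15 AM.
From 11:15 AM to 1:46 PM is 2 h 31 min.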